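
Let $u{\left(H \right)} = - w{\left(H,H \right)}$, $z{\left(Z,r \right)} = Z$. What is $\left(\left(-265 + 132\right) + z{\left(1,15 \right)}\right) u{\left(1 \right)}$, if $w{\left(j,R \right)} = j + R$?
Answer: $264$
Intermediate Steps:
$w{\left(j,R \right)} = R + j$
$u{\left(H \right)} = - 2 H$ ($u{\left(H \right)} = - (H + H) = - 2 H$)
$\left(\left(-265 + 132\right) + z{\left(1,15 \right)}\right) u{\left(1 \right)} = \left(\left(-265 + 132\right) + 1\right) \left(\left(-2\right) 1\right) = \left(-133 + 1\right) \left(-2\right) = \left(-132\right) \left(-2\right) = 264$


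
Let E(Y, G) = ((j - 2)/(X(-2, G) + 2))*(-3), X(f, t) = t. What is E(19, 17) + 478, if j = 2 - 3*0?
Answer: 478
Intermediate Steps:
j = 2 (j = 2 + 0 = 2)
E(Y, G) = 0 (E(Y, G) = ((2 - 2)/(G + 2))*(-3) = (0/(2 + G))*(-3) = 0*(-3) = 0)
E(19, 17) + 478 = 0 + 478 = 478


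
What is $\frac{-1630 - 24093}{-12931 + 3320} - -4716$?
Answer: $\frac{45351199}{9611} \approx 4718.7$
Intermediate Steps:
$\frac{-1630 - 24093}{-12931 + 3320} - -4716 = - \frac{25723}{-9611} + 4716 = \left(-25723\right) \left(- \frac{1}{9611}\right) + 4716 = \frac{25723}{9611} + 4716 = \frac{45351199}{9611}$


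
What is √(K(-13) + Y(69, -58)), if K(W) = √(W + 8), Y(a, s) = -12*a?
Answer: √(-828 + I*√5) ≈ 0.03885 + 28.775*I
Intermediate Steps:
K(W) = √(8 + W)
√(K(-13) + Y(69, -58)) = √(√(8 - 13) - 12*69) = √(√(-5) - 828) = √(I*√5 - 828) = √(-828 + I*√5)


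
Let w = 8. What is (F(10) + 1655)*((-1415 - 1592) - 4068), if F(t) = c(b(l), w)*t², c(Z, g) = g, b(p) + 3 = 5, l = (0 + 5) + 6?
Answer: -17369125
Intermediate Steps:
l = 11 (l = 5 + 6 = 11)
b(p) = 2 (b(p) = -3 + 5 = 2)
F(t) = 8*t²
(F(10) + 1655)*((-1415 - 1592) - 4068) = (8*10² + 1655)*((-1415 - 1592) - 4068) = (8*100 + 1655)*(-3007 - 4068) = (800 + 1655)*(-7075) = 2455*(-7075) = -17369125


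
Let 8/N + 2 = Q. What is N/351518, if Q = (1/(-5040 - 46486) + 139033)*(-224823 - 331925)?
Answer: -25763/87625513211763446599 ≈ -2.9401e-16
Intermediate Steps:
Q = -1994219657815518/25763 (Q = (1/(-51526) + 139033)*(-556748) = (-1/51526 + 139033)*(-556748) = (7163814357/51526)*(-556748) = -1994219657815518/25763 ≈ -7.7406e+10)
N = -51526/498554914466761 (N = 8/(-2 - 1994219657815518/25763) = 8/(-1994219657867044/25763) = 8*(-25763/1994219657867044) = -51526/498554914466761 ≈ -1.0335e-10)
N/351518 = -51526/498554914466761/351518 = -51526/498554914466761*1/351518 = -25763/87625513211763446599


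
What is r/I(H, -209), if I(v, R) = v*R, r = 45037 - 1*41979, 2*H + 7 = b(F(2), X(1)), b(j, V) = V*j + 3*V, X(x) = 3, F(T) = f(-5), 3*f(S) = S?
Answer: 556/57 ≈ 9.7544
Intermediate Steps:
f(S) = S/3
F(T) = -5/3 (F(T) = (⅓)*(-5) = -5/3)
b(j, V) = 3*V + V*j
H = -3/2 (H = -7/2 + (3*(3 - 5/3))/2 = -7/2 + (3*(4/3))/2 = -7/2 + (½)*4 = -7/2 + 2 = -3/2 ≈ -1.5000)
r = 3058 (r = 45037 - 41979 = 3058)
I(v, R) = R*v
r/I(H, -209) = 3058/((-209*(-3/2))) = 3058/(627/2) = 3058*(2/627) = 556/57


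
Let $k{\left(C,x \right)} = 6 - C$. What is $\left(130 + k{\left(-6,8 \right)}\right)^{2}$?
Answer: $20164$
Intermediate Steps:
$\left(130 + k{\left(-6,8 \right)}\right)^{2} = \left(130 + \left(6 - -6\right)\right)^{2} = \left(130 + \left(6 + 6\right)\right)^{2} = \left(130 + 12\right)^{2} = 142^{2} = 20164$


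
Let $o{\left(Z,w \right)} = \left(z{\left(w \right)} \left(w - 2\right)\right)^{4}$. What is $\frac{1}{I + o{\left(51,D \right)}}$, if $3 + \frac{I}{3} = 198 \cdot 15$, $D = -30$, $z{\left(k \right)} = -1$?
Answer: $\frac{1}{1057477} \approx 9.4565 \cdot 10^{-7}$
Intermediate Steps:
$I = 8901$ ($I = -9 + 3 \cdot 198 \cdot 15 = -9 + 3 \cdot 2970 = -9 + 8910 = 8901$)
$o{\left(Z,w \right)} = \left(2 - w\right)^{4}$ ($o{\left(Z,w \right)} = \left(- (w - 2)\right)^{4} = \left(- (-2 + w)\right)^{4} = \left(2 - w\right)^{4}$)
$\frac{1}{I + o{\left(51,D \right)}} = \frac{1}{8901 + \left(-2 - 30\right)^{4}} = \frac{1}{8901 + \left(-32\right)^{4}} = \frac{1}{8901 + 1048576} = \frac{1}{1057477}$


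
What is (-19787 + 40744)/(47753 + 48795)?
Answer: 20957/96548 ≈ 0.21706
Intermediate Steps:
(-19787 + 40744)/(47753 + 48795) = 20957/96548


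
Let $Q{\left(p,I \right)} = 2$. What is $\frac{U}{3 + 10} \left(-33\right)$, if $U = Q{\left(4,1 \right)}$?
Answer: $- \frac{66}{13} \approx -5.0769$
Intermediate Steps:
$U = 2$
$\frac{U}{3 + 10} \left(-33\right) = \frac{2}{3 + 10} \left(-33\right) = \frac{2}{13} \left(-33\right) = - \frac{66}{13}$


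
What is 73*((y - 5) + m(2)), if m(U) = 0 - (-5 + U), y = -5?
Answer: -511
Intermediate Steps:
m(U) = 5 - U (m(U) = 0 + (5 - U) = 5 - U)
73*((y - 5) + m(2)) = 73*((-5 - 5) + (5 - 1*2)) = 73*(-10 + (5 - 2)) = 73*(-10 + 3) = 73*(-7) = -511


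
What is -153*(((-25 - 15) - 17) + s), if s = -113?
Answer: 26010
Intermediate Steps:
-153*(((-25 - 15) - 17) + s) = -153*(((-25 - 15) - 17) - 113) = -153*((-40 - 17) - 113) = -153*(-57 - 113) = -153*(-170) = -1*(-26010) = 26010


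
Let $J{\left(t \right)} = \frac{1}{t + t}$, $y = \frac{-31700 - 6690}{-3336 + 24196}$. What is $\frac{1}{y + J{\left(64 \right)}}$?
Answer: $- \frac{133504}{244653} \approx -0.54569$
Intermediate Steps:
$y = - \frac{3839}{2086}$ ($y = - \frac{38390}{20860} = \left(-38390\right) \frac{1}{20860} = - \frac{3839}{2086} \approx -1.8404$)
$J{\left(t \right)} = \frac{1}{2 t}$
$\frac{1}{y + J{\left(64 \right)}} = \frac{1}{- \frac{3839}{2086} + \frac{1}{2 \cdot 64}} = \frac{1}{- \frac{3839}{2086} + \frac{1}{2} \cdot \frac{1}{64}} = \frac{1}{- \frac{3839}{2086} + \frac{1}{128}} = \frac{1}{- \frac{244653}{133504}} = - \frac{133504}{244653}$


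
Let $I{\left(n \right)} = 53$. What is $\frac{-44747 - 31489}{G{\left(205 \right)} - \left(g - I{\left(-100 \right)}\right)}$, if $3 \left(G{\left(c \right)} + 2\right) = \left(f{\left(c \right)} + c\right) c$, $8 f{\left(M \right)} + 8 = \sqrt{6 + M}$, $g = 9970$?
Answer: $- \frac{176569894656}{9304154741} + \frac{375081120 \sqrt{211}}{9304154741} \approx -18.392$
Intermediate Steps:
$f{\left(M \right)} = -1 + \frac{\sqrt{6 + M}}{8}$
$G{\left(c \right)} = -2 + \frac{c \left(-1 + c + \frac{\sqrt{6 + c}}{8}\right)}{3}$ ($G{\left(c \right)} = -2 + \frac{\left(\left(-1 + \frac{\sqrt{6 + c}}{8}\right) + c\right) c}{3} = -2 + \frac{\left(-1 + c + \frac{\sqrt{6 + c}}{8}\right) c}{3} = -2 + \frac{c \left(-1 + c + \frac{\sqrt{6 + c}}{8}\right)}{3}$)
$\frac{-44747 - 31489}{G{\left(205 \right)} - \left(g - I{\left(-100 \right)}\right)} = \frac{-44747 - 31489}{\left(-2 + \frac{205^{2}}{3} + \frac{1}{24} \cdot 205 \left(-8 + \sqrt{6 + 205}\right)\right) + \left(53 - 9970\right)} = - \frac{76236}{\left(-2 + \frac{1}{3} \cdot 42025 + \frac{1}{24} \cdot 205 \left(-8 + \sqrt{211}\right)\right) + \left(53 - 9970\right)} = - \frac{76236}{\left(-2 + \frac{42025}{3} - \left(\frac{205}{3} - \frac{205 \sqrt{211}}{24}\right)\right) - 9917} = - \frac{76236}{\left(13938 + \frac{205 \sqrt{211}}{24}\right) - 9917} = - \frac{76236}{4021 + \frac{205 \sqrt{211}}{24}}$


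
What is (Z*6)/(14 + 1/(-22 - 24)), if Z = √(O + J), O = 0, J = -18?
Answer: 828*I*√2/643 ≈ 1.8211*I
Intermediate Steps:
Z = 3*I*√2 (Z = √(0 - 18) = √(-18) = 3*I*√2 ≈ 4.2426*I)
(Z*6)/(14 + 1/(-22 - 24)) = ((3*I*√2)*6)/(14 + 1/(-22 - 24)) = (18*I*√2)/(14 + 1/(-46)) = (18*I*√2)/(14 - 1/46) = (18*I*√2)/(643/46) = (18*I*√2)*(46/643) = 828*I*√2/643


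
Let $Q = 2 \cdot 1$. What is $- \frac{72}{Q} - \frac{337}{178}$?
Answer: $- \frac{6745}{178} \approx -37.893$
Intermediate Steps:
$Q = 2$
$- \frac{72}{Q} - \frac{337}{178} = - \frac{72}{2} - \frac{337}{178} = \left(-72\right) \frac{1}{2} - \frac{337}{178} = -36 - \frac{337}{178} = - \frac{6745}{178}$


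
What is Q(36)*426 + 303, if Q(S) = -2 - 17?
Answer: -7791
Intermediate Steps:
Q(S) = -19
Q(36)*426 + 303 = -19*426 + 303 = -8094 + 303 = -7791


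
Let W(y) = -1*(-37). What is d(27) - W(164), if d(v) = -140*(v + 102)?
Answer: -18097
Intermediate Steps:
d(v) = -14280 - 140*v (d(v) = -140*(102 + v) = -14280 - 140*v)
W(y) = 37
d(27) - W(164) = (-14280 - 140*27) - 1*37 = (-14280 - 3780) - 37 = -18060 - 37 = -18097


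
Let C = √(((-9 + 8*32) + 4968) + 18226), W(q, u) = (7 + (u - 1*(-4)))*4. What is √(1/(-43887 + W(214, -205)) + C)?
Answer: √(-44663 + 1994783569*√23441)/44663 ≈ 12.374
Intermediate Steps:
W(q, u) = 44 + 4*u (W(q, u) = (7 + (u + 4))*4 = (7 + (4 + u))*4 = (11 + u)*4 = 44 + 4*u)
C = √23441 (C = √(((-9 + 256) + 4968) + 18226) = √((247 + 4968) + 18226) = √(5215 + 18226) = √23441 ≈ 153.10)
√(1/(-43887 + W(214, -205)) + C) = √(1/(-43887 + (44 + 4*(-205))) + √23441) = √(1/(-43887 + (44 - 820)) + √23441) = √(1/(-43887 - 776) + √23441) = √(1/(-44663) + √23441) = √(-1/44663 + √23441)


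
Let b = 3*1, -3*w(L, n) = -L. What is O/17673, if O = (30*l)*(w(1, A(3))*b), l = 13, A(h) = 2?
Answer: 130/5891 ≈ 0.022068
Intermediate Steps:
w(L, n) = L/3 (w(L, n) = -(-1)*L/3 = L/3)
b = 3
O = 390 (O = (30*13)*(((⅓)*1)*3) = 390*((⅓)*3) = 390*1 = 390)
O/17673 = 390/17673 = 390*(1/17673) = 130/5891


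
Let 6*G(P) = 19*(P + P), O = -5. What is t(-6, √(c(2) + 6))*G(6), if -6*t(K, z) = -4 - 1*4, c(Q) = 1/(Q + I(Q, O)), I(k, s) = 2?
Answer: 152/3 ≈ 50.667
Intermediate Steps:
c(Q) = 1/(2 + Q) (c(Q) = 1/(Q + 2) = 1/(2 + Q))
G(P) = 19*P/3 (G(P) = (19*(P + P))/6 = (19*(2*P))/6 = (38*P)/6 = 19*P/3)
t(K, z) = 4/3 (t(K, z) = -(-4 - 1*4)/6 = -(-4 - 4)/6 = -⅙*(-8) = 4/3)
t(-6, √(c(2) + 6))*G(6) = 4*((19/3)*6)/3 = (4/3)*38 = 152/3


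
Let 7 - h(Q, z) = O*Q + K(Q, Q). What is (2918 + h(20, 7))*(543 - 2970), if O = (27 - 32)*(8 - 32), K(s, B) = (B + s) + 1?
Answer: -1174668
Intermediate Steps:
K(s, B) = 1 + B + s
O = 120 (O = -5*(-24) = 120)
h(Q, z) = 6 - 122*Q (h(Q, z) = 7 - (120*Q + (1 + Q + Q)) = 7 - (120*Q + (1 + 2*Q)) = 7 - (1 + 122*Q) = 7 + (-1 - 122*Q) = 6 - 122*Q)
(2918 + h(20, 7))*(543 - 2970) = (2918 + (6 - 122*20))*(543 - 2970) = (2918 + (6 - 2440))*(-2427) = (2918 - 2434)*(-2427) = 484*(-2427) = -1174668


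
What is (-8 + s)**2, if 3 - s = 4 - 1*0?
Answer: 81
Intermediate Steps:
s = -1 (s = 3 - (4 - 1*0) = 3 - (4 + 0) = 3 - 1*4 = 3 - 4 = -1)
(-8 + s)**2 = (-8 - 1)**2 = (-9)**2 = 81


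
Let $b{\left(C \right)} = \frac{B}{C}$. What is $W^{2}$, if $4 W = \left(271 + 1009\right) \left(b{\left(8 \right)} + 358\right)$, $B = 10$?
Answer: $13215801600$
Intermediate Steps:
$b{\left(C \right)} = \frac{10}{C}$
$W = 114960$ ($W = \frac{\left(271 + 1009\right) \left(\frac{10}{8} + 358\right)}{4} = \frac{1280 \left(10 \cdot \frac{1}{8} + 358\right)}{4} = \frac{1280 \left(\frac{5}{4} + 358\right)}{4} = \frac{1280 \cdot \frac{1437}{4}}{4} = \frac{1}{4} \cdot 459840 = 114960$)
$W^{2} = 114960^{2} = 13215801600$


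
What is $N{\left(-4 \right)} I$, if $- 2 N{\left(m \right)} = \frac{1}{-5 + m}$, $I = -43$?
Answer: $- \frac{43}{18} \approx -2.3889$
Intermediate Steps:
$N{\left(m \right)} = - \frac{1}{2 \left(-5 + m\right)}$
$N{\left(-4 \right)} I = - \frac{1}{-10 + 2 \left(-4\right)} \left(-43\right) = - \frac{1}{-10 - 8} \left(-43\right) = - \frac{1}{-18} \left(-43\right) = \left(-1\right) \left(- \frac{1}{18}\right) \left(-43\right) = \frac{1}{18} \left(-43\right) = - \frac{43}{18}$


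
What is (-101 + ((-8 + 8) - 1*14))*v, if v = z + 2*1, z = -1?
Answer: -115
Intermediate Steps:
v = 1 (v = -1 + 2*1 = -1 + 2 = 1)
(-101 + ((-8 + 8) - 1*14))*v = (-101 + ((-8 + 8) - 1*14))*1 = (-101 + (0 - 14))*1 = (-101 - 14)*1 = -115*1 = -115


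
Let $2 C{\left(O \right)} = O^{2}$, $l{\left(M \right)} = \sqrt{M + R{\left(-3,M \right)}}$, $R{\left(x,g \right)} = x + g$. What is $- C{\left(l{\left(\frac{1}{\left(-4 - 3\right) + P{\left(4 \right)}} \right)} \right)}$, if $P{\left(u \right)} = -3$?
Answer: $\frac{8}{5} \approx 1.6$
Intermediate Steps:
$R{\left(x,g \right)} = g + x$
$l{\left(M \right)} = \sqrt{-3 + 2 M}$ ($l{\left(M \right)} = \sqrt{M + \left(M - 3\right)} = \sqrt{M + \left(-3 + M\right)} = \sqrt{-3 + 2 M}$)
$C{\left(O \right)} = \frac{O^{2}}{2}$
$- C{\left(l{\left(\frac{1}{\left(-4 - 3\right) + P{\left(4 \right)}} \right)} \right)} = - \frac{\left(\sqrt{-3 + \frac{2}{\left(-4 - 3\right) - 3}}\right)^{2}}{2} = - \frac{\left(\sqrt{-3 + \frac{2}{-7 - 3}}\right)^{2}}{2} = - \frac{\left(\sqrt{-3 + \frac{2}{-10}}\right)^{2}}{2} = - \frac{\left(\sqrt{-3 + 2 \left(- \frac{1}{10}\right)}\right)^{2}}{2} = - \frac{\left(\sqrt{-3 - \frac{1}{5}}\right)^{2}}{2} = - \frac{\left(\sqrt{- \frac{16}{5}}\right)^{2}}{2} = - \frac{\left(\frac{4 i \sqrt{5}}{5}\right)^{2}}{2} = - \frac{-16}{2 \cdot 5} = \left(-1\right) \left(- \frac{8}{5}\right) = \frac{8}{5}$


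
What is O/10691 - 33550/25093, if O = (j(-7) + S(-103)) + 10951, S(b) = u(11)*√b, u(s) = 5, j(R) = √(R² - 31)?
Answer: -83889607/268269263 + 3*√2/10691 + 5*I*√103/10691 ≈ -0.31231 + 0.0047465*I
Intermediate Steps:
j(R) = √(-31 + R²)
S(b) = 5*√b
O = 10951 + 3*√2 + 5*I*√103 (O = (√(-31 + (-7)²) + 5*√(-103)) + 10951 = (√(-31 + 49) + 5*(I*√103)) + 10951 = (√18 + 5*I*√103) + 10951 = (3*√2 + 5*I*√103) + 10951 = 10951 + 3*√2 + 5*I*√103 ≈ 10955.0 + 50.744*I)
O/10691 - 33550/25093 = (10951 + 3*√2 + 5*I*√103)/10691 - 33550/25093 = (10951 + 3*√2 + 5*I*√103)*(1/10691) - 33550*1/25093 = (10951/10691 + 3*√2/10691 + 5*I*√103/10691) - 33550/25093 = -83889607/268269263 + 3*√2/10691 + 5*I*√103/10691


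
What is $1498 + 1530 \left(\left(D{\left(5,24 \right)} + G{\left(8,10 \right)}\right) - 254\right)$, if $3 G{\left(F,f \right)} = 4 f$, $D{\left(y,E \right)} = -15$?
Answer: $-389672$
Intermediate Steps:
$G{\left(F,f \right)} = \frac{4 f}{3}$
$1498 + 1530 \left(\left(D{\left(5,24 \right)} + G{\left(8,10 \right)}\right) - 254\right) = 1498 + 1530 \left(\left(-15 + \frac{4}{3} \cdot 10\right) - 254\right) = 1498 + 1530 \left(\left(-15 + \frac{40}{3}\right) - 254\right) = 1498 + 1530 \left(- \frac{5}{3} - 254\right) = 1498 + 1530 \left(- \frac{767}{3}\right) = 1498 - 391170 = -389672$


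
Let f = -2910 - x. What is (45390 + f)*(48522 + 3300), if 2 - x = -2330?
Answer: 2080549656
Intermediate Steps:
x = 2332 (x = 2 - 1*(-2330) = 2 + 2330 = 2332)
f = -5242 (f = -2910 - 1*2332 = -2910 - 2332 = -5242)
(45390 + f)*(48522 + 3300) = (45390 - 5242)*(48522 + 3300) = 40148*51822 = 2080549656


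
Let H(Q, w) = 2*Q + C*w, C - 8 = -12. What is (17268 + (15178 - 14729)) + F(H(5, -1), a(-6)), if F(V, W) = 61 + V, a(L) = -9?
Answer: 17792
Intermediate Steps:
C = -4 (C = 8 - 12 = -4)
H(Q, w) = -4*w + 2*Q (H(Q, w) = 2*Q - 4*w = -4*w + 2*Q)
(17268 + (15178 - 14729)) + F(H(5, -1), a(-6)) = (17268 + (15178 - 14729)) + (61 + (-4*(-1) + 2*5)) = (17268 + 449) + (61 + (4 + 10)) = 17717 + (61 + 14) = 17717 + 75 = 17792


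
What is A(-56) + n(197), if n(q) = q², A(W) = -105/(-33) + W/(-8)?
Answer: 427011/11 ≈ 38819.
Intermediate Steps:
A(W) = 35/11 - W/8 (A(W) = -105*(-1/33) + W*(-⅛) = 35/11 - W/8)
A(-56) + n(197) = (35/11 - ⅛*(-56)) + 197² = (35/11 + 7) + 38809 = 112/11 + 38809 = 427011/11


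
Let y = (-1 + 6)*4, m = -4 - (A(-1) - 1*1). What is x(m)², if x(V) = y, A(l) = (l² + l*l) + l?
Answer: 400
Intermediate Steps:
A(l) = l + 2*l² (A(l) = (l² + l²) + l = 2*l² + l = l + 2*l²)
m = -4 (m = -4 - (-(1 + 2*(-1)) - 1*1) = -4 - (-(1 - 2) - 1) = -4 - (-1*(-1) - 1) = -4 - (1 - 1) = -4 - 1*0 = -4 + 0 = -4)
y = 20 (y = 5*4 = 20)
x(V) = 20
x(m)² = 20² = 400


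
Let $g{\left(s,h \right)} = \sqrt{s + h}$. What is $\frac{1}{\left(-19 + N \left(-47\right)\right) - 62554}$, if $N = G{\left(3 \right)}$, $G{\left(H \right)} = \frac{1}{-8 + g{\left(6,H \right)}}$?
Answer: $- \frac{5}{312818} \approx -1.5984 \cdot 10^{-5}$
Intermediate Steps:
$g{\left(s,h \right)} = \sqrt{h + s}$
$G{\left(H \right)} = \frac{1}{-8 + \sqrt{6 + H}}$ ($G{\left(H \right)} = \frac{1}{-8 + \sqrt{H + 6}} = \frac{1}{-8 + \sqrt{6 + H}}$)
$N = - \frac{1}{5}$ ($N = \frac{1}{-8 + \sqrt{6 + 3}} = \frac{1}{-8 + \sqrt{9}} = \frac{1}{-8 + 3} = \frac{1}{-5} = - \frac{1}{5} \approx -0.2$)
$\frac{1}{\left(-19 + N \left(-47\right)\right) - 62554} = \frac{1}{\left(-19 - - \frac{47}{5}\right) - 62554} = \frac{1}{\left(-19 + \frac{47}{5}\right) - 62554} = \frac{1}{- \frac{48}{5} - 62554} = \frac{1}{- \frac{312818}{5}} = - \frac{5}{312818}$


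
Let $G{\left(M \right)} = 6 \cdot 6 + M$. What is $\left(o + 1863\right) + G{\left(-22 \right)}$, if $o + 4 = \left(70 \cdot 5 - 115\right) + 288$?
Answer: $2396$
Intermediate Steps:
$G{\left(M \right)} = 36 + M$
$o = 519$ ($o = -4 + \left(\left(70 \cdot 5 - 115\right) + 288\right) = -4 + \left(\left(350 - 115\right) + 288\right) = -4 + \left(235 + 288\right) = -4 + 523 = 519$)
$\left(o + 1863\right) + G{\left(-22 \right)} = \left(519 + 1863\right) + \left(36 - 22\right) = 2382 + 14 = 2396$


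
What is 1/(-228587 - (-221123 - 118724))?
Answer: 1/111260 ≈ 8.9880e-6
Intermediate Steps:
1/(-228587 - (-221123 - 118724)) = 1/(-228587 - 1*(-339847)) = 1/(-228587 + 339847) = 1/111260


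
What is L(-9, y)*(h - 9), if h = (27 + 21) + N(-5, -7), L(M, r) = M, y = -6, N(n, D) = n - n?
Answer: -351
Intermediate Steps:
N(n, D) = 0
h = 48 (h = (27 + 21) + 0 = 48 + 0 = 48)
L(-9, y)*(h - 9) = -9*(48 - 9) = -9*39 = -351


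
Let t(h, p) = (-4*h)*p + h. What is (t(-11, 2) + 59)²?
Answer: 18496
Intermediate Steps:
t(h, p) = h - 4*h*p (t(h, p) = -4*h*p + h = h - 4*h*p)
(t(-11, 2) + 59)² = (-11*(1 - 4*2) + 59)² = (-11*(1 - 8) + 59)² = (-11*(-7) + 59)² = (77 + 59)² = 136² = 18496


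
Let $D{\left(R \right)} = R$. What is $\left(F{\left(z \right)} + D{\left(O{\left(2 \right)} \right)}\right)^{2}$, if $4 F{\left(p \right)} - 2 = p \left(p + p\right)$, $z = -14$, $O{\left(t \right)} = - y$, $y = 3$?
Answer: $\frac{36481}{4} \approx 9120.3$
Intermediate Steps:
$O{\left(t \right)} = -3$ ($O{\left(t \right)} = \left(-1\right) 3 = -3$)
$F{\left(p \right)} = \frac{1}{2} + \frac{p^{2}}{2}$ ($F{\left(p \right)} = \frac{1}{2} + \frac{p \left(p + p\right)}{4} = \frac{1}{2} + \frac{p 2 p}{4} = \frac{1}{2} + \frac{2 p^{2}}{4} = \frac{1}{2} + \frac{p^{2}}{2}$)
$\left(F{\left(z \right)} + D{\left(O{\left(2 \right)} \right)}\right)^{2} = \left(\left(\frac{1}{2} + \frac{\left(-14\right)^{2}}{2}\right) - 3\right)^{2} = \left(\left(\frac{1}{2} + \frac{1}{2} \cdot 196\right) - 3\right)^{2} = \left(\left(\frac{1}{2} + 98\right) - 3\right)^{2} = \left(\frac{197}{2} - 3\right)^{2} = \left(\frac{191}{2}\right)^{2} = \frac{36481}{4}$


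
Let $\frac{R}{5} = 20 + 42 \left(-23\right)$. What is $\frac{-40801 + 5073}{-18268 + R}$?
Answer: $\frac{17864}{11499} \approx 1.5535$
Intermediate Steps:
$R = -4730$ ($R = 5 \left(20 + 42 \left(-23\right)\right) = 5 \left(20 - 966\right) = 5 \left(-946\right) = -4730$)
$\frac{-40801 + 5073}{-18268 + R} = \frac{-40801 + 5073}{-18268 - 4730} = - \frac{35728}{-22998} = \left(-35728\right) \left(- \frac{1}{22998}\right) = \frac{17864}{11499}$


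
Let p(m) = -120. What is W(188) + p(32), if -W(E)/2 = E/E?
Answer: -122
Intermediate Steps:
W(E) = -2 (W(E) = -2*E/E = -2*1 = -2)
W(188) + p(32) = -2 - 120 = -122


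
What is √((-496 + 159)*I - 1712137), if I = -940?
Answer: I*√1395357 ≈ 1181.3*I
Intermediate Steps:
√((-496 + 159)*I - 1712137) = √((-496 + 159)*(-940) - 1712137) = √(-337*(-940) - 1712137) = √(316780 - 1712137) = √(-1395357) = I*√1395357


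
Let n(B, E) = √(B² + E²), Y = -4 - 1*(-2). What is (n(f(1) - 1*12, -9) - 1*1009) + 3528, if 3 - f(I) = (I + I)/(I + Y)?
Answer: 2519 + √130 ≈ 2530.4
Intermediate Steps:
Y = -2 (Y = -4 + 2 = -2)
f(I) = 3 - 2*I/(-2 + I) (f(I) = 3 - (I + I)/(I - 2) = 3 - 2*I/(-2 + I))
(n(f(1) - 1*12, -9) - 1*1009) + 3528 = (√(((-6 + 1)/(-2 + 1) - 1*12)² + (-9)²) - 1*1009) + 3528 = (√((-5/(-1) - 12)² + 81) - 1009) + 3528 = (√((-1*(-5) - 12)² + 81) - 1009) + 3528 = (√((5 - 12)² + 81) - 1009) + 3528 = (√((-7)² + 81) - 1009) + 3528 = (√(49 + 81) - 1009) + 3528 = (√130 - 1009) + 3528 = (-1009 + √130) + 3528 = 2519 + √130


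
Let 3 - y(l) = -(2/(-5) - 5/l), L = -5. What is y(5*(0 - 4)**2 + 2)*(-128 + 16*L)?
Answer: -108264/205 ≈ -528.12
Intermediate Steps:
y(l) = 13/5 - 5/l (y(l) = 3 - (-1)*(2/(-5) - 5/l) = 3 - (-1)*(2*(-1/5) - 5/l) = 3 - (-1)*(-2/5 - 5/l) = 3 - (2/5 + 5/l) = 3 + (-2/5 - 5/l) = 13/5 - 5/l)
y(5*(0 - 4)**2 + 2)*(-128 + 16*L) = (13/5 - 5/(5*(0 - 4)**2 + 2))*(-128 + 16*(-5)) = (13/5 - 5/(5*(-4)**2 + 2))*(-128 - 80) = (13/5 - 5/(5*16 + 2))*(-208) = (13/5 - 5/(80 + 2))*(-208) = (13/5 - 5/82)*(-208) = (1041/410)*(-208) = -108264/205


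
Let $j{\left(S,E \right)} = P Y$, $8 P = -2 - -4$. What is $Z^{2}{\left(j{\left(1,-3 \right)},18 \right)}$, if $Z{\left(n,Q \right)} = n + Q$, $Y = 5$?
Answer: $\frac{5929}{16} \approx 370.56$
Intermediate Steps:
$P = \frac{1}{4}$ ($P = \frac{-2 - -4}{8} = \frac{-2 + 4}{8} = \frac{1}{8} \cdot 2 = \frac{1}{4} \approx 0.25$)
$j{\left(S,E \right)} = \frac{5}{4}$ ($j{\left(S,E \right)} = \frac{1}{4} \cdot 5 = \frac{5}{4}$)
$Z{\left(n,Q \right)} = Q + n$
$Z^{2}{\left(j{\left(1,-3 \right)},18 \right)} = \left(18 + \frac{5}{4}\right)^{2} = \left(\frac{77}{4}\right)^{2} = \frac{5929}{16}$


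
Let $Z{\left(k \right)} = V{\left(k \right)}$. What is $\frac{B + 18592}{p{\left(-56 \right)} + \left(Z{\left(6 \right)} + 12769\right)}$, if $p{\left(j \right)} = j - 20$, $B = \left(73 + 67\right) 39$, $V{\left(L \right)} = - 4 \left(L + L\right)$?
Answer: $\frac{24052}{12645} \approx 1.9021$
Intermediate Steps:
$V{\left(L \right)} = - 8 L$ ($V{\left(L \right)} = - 4 \cdot 2 L = - 8 L$)
$B = 5460$ ($B = 140 \cdot 39 = 5460$)
$Z{\left(k \right)} = - 8 k$
$p{\left(j \right)} = -20 + j$
$\frac{B + 18592}{p{\left(-56 \right)} + \left(Z{\left(6 \right)} + 12769\right)} = \frac{5460 + 18592}{\left(-20 - 56\right) + \left(\left(-8\right) 6 + 12769\right)} = \frac{24052}{-76 + \left(-48 + 12769\right)} = \frac{24052}{-76 + 12721} = \frac{24052}{12645}$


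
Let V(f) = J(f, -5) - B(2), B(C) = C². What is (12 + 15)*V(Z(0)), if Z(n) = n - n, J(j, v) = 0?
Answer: -108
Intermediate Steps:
Z(n) = 0
V(f) = -4 (V(f) = 0 - 1*2² = 0 - 1*4 = 0 - 4 = -4)
(12 + 15)*V(Z(0)) = (12 + 15)*(-4) = 27*(-4) = -108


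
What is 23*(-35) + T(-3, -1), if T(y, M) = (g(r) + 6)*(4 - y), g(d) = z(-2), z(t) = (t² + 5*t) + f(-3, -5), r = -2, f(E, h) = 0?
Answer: -805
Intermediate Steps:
z(t) = t² + 5*t (z(t) = (t² + 5*t) + 0 = t² + 5*t)
g(d) = -6 (g(d) = -2*(5 - 2) = -2*3 = -6)
T(y, M) = 0 (T(y, M) = (-6 + 6)*(4 - y) = 0*(4 - y) = 0)
23*(-35) + T(-3, -1) = 23*(-35) + 0 = -805 + 0 = -805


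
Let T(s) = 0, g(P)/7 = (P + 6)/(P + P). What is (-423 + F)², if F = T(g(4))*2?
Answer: 178929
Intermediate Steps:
g(P) = 7*(6 + P)/(2*P) (g(P) = 7*((P + 6)/(P + P)) = 7*((6 + P)/((2*P))) = 7*((6 + P)*(1/(2*P))) = 7*((6 + P)/(2*P)) = 7*(6 + P)/(2*P))
F = 0 (F = 0*2 = 0)
(-423 + F)² = (-423 + 0)² = (-423)² = 178929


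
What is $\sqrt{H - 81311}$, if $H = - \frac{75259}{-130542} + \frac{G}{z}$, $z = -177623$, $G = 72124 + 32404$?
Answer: $\frac{i \sqrt{43716792696149397181682370}}{23187261666} \approx 285.15 i$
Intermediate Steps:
$G = 104528$
$H = - \frac{277564819}{23187261666}$ ($H = - \frac{75259}{-130542} + \frac{104528}{-177623} = \left(-75259\right) \left(- \frac{1}{130542}\right) + 104528 \left(- \frac{1}{177623}\right) = \frac{75259}{130542} - \frac{104528}{177623} = - \frac{277564819}{23187261666} \approx -0.011971$)
$\sqrt{H - 81311} = \sqrt{- \frac{277564819}{23187261666} - 81311} = \sqrt{- \frac{1885379710888945}{23187261666}} = \frac{i \sqrt{43716792696149397181682370}}{23187261666}$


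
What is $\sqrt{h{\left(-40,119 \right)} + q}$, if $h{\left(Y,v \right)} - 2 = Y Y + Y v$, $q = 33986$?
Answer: $2 \sqrt{7707} \approx 175.58$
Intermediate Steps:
$h{\left(Y,v \right)} = 2 + Y^{2} + Y v$ ($h{\left(Y,v \right)} = 2 + \left(Y Y + Y v\right) = 2 + \left(Y^{2} + Y v\right) = 2 + Y^{2} + Y v$)
$\sqrt{h{\left(-40,119 \right)} + q} = \sqrt{\left(2 + \left(-40\right)^{2} - 4760\right) + 33986} = \sqrt{\left(2 + 1600 - 4760\right) + 33986} = \sqrt{-3158 + 33986} = \sqrt{30828} = 2 \sqrt{7707}$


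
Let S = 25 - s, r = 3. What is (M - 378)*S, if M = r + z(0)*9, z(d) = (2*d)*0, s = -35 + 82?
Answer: 8250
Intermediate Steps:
s = 47
z(d) = 0
M = 3 (M = 3 + 0*9 = 3 + 0 = 3)
S = -22 (S = 25 - 1*47 = 25 - 47 = -22)
(M - 378)*S = (3 - 378)*(-22) = -375*(-22) = 8250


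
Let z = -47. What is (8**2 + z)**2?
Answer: 289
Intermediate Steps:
(8**2 + z)**2 = (8**2 - 47)**2 = (64 - 47)**2 = 17**2 = 289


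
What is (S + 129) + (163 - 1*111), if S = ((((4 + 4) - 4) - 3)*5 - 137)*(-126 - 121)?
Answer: 32785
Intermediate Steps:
S = 32604 (S = (((8 - 4) - 3)*5 - 137)*(-247) = ((4 - 3)*5 - 137)*(-247) = (1*5 - 137)*(-247) = (5 - 137)*(-247) = -132*(-247) = 32604)
(S + 129) + (163 - 1*111) = (32604 + 129) + (163 - 1*111) = 32733 + (163 - 111) = 32733 + 52 = 32785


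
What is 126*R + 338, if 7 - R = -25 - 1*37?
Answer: 9032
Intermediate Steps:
R = 69 (R = 7 - (-25 - 1*37) = 7 - (-25 - 37) = 7 - 1*(-62) = 7 + 62 = 69)
126*R + 338 = 126*69 + 338 = 8694 + 338 = 9032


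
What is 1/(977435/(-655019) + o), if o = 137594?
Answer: 655019/90125706851 ≈ 7.2678e-6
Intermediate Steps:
1/(977435/(-655019) + o) = 1/(977435/(-655019) + 137594) = 1/(977435*(-1/655019) + 137594) = 1/(-977435/655019 + 137594) = 1/(90125706851/655019) = 655019/90125706851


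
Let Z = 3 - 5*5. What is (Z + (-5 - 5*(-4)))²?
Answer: 49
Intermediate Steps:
Z = -22 (Z = 3 - 25 = -22)
(Z + (-5 - 5*(-4)))² = (-22 + (-5 - 5*(-4)))² = (-22 + (-5 + 20))² = (-22 + 15)² = (-7)² = 49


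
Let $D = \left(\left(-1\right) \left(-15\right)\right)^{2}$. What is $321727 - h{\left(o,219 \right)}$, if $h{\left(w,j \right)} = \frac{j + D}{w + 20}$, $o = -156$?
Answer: $\frac{10938829}{34} \approx 3.2173 \cdot 10^{5}$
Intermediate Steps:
$D = 225$ ($D = 15^{2} = 225$)
$h{\left(w,j \right)} = \frac{225 + j}{20 + w}$ ($h{\left(w,j \right)} = \frac{j + 225}{w + 20} = \frac{225 + j}{20 + w}$)
$321727 - h{\left(o,219 \right)} = 321727 - \frac{225 + 219}{20 - 156} = 321727 - \frac{1}{-136} \cdot 444 = 321727 - \left(- \frac{1}{136}\right) 444 = 321727 - - \frac{111}{34} = 321727 + \frac{111}{34} = \frac{10938829}{34}$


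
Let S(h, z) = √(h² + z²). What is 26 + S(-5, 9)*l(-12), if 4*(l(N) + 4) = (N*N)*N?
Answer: 26 - 436*√106 ≈ -4462.9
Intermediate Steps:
l(N) = -4 + N³/4 (l(N) = -4 + ((N*N)*N)/4 = -4 + (N²*N)/4 = -4 + N³/4)
26 + S(-5, 9)*l(-12) = 26 + √((-5)² + 9²)*(-4 + (¼)*(-12)³) = 26 + √(25 + 81)*(-4 + (¼)*(-1728)) = 26 + √106*(-4 - 432) = 26 + √106*(-436) = 26 - 436*√106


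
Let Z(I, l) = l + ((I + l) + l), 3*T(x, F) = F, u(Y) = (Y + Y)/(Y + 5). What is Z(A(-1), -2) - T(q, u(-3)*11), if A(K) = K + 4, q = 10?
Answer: 8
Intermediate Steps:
u(Y) = 2*Y/(5 + Y) (u(Y) = (2*Y)/(5 + Y) = 2*Y/(5 + Y))
T(x, F) = F/3
A(K) = 4 + K
Z(I, l) = I + 3*l (Z(I, l) = l + (I + 2*l) = I + 3*l)
Z(A(-1), -2) - T(q, u(-3)*11) = ((4 - 1) + 3*(-2)) - (2*(-3)/(5 - 3))*11/3 = (3 - 6) - (2*(-3)/2)*11/3 = -3 - (2*(-3)*(½))*11/3 = -3 - (-3*11)/3 = -3 - (-33)/3 = -3 - 1*(-11) = -3 + 11 = 8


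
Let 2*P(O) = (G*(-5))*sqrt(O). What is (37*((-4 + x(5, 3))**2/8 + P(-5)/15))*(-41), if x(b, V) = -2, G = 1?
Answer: -13653/2 + 1517*I*sqrt(5)/6 ≈ -6826.5 + 565.35*I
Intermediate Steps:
P(O) = -5*sqrt(O)/2 (P(O) = ((1*(-5))*sqrt(O))/2 = (-5*sqrt(O))/2 = -5*sqrt(O)/2)
(37*((-4 + x(5, 3))**2/8 + P(-5)/15))*(-41) = (37*((-4 - 2)**2/8 - 5*I*sqrt(5)/2/15))*(-41) = (37*((-6)**2*(1/8) - 5*I*sqrt(5)/2*(1/15)))*(-41) = (37*(36*(1/8) - 5*I*sqrt(5)/2*(1/15)))*(-41) = (37*(9/2 - I*sqrt(5)/6))*(-41) = (333/2 - 37*I*sqrt(5)/6)*(-41) = -13653/2 + 1517*I*sqrt(5)/6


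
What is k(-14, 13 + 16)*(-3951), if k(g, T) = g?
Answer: 55314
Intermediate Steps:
k(-14, 13 + 16)*(-3951) = -14*(-3951) = 55314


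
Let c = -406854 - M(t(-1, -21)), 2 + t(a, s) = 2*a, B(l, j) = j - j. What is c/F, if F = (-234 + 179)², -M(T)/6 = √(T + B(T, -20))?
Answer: -406854/3025 + 12*I/3025 ≈ -134.5 + 0.0039669*I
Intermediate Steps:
B(l, j) = 0
t(a, s) = -2 + 2*a
M(T) = -6*√T (M(T) = -6*√(T + 0) = -6*√T)
c = -406854 + 12*I (c = -406854 - (-6)*√(-2 + 2*(-1)) = -406854 - (-6)*√(-2 - 2) = -406854 - (-6)*√(-4) = -406854 - (-6)*2*I = -406854 - (-12)*I = -406854 + 12*I ≈ -4.0685e+5 + 12.0*I)
F = 3025 (F = (-55)² = 3025)
c/F = (-406854 + 12*I)/3025 = (-406854 + 12*I)*(1/3025) = -406854/3025 + 12*I/3025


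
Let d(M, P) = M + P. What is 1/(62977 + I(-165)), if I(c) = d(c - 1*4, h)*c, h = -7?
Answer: 1/92017 ≈ 1.0868e-5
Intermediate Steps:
I(c) = c*(-11 + c) (I(c) = ((c - 1*4) - 7)*c = ((c - 4) - 7)*c = ((-4 + c) - 7)*c = (-11 + c)*c = c*(-11 + c))
1/(62977 + I(-165)) = 1/(62977 - 165*(-11 - 165)) = 1/(62977 - 165*(-176)) = 1/(62977 + 29040) = 1/92017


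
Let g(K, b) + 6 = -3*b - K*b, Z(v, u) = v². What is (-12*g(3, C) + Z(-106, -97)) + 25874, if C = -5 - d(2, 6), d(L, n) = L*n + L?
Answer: 35814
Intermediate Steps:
d(L, n) = L + L*n
C = -19 (C = -5 - 2*(1 + 6) = -5 - 2*7 = -5 - 1*14 = -5 - 14 = -19)
g(K, b) = -6 - 3*b - K*b (g(K, b) = -6 + (-3*b - K*b) = -6 - 3*b - K*b)
(-12*g(3, C) + Z(-106, -97)) + 25874 = (-12*(-6 - 3*(-19) - 1*3*(-19)) + (-106)²) + 25874 = (-12*(-6 + 57 + 57) + 11236) + 25874 = (-12*108 + 11236) + 25874 = (-1296 + 11236) + 25874 = 9940 + 25874 = 35814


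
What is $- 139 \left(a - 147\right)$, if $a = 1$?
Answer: $20294$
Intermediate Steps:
$- 139 \left(a - 147\right) = - 139 \left(1 - 147\right) = \left(-139\right) \left(-146\right) = 20294$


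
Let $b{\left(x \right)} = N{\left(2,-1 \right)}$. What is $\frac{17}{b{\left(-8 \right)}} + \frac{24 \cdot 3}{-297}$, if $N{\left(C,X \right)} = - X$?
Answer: $\frac{553}{33} \approx 16.758$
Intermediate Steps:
$b{\left(x \right)} = 1$ ($b{\left(x \right)} = \left(-1\right) \left(-1\right) = 1$)
$\frac{17}{b{\left(-8 \right)}} + \frac{24 \cdot 3}{-297} = \frac{17}{1} + \frac{24 \cdot 3}{-297} = 17 \cdot 1 + 72 \left(- \frac{1}{297}\right) = 17 - \frac{8}{33} = \frac{553}{33}$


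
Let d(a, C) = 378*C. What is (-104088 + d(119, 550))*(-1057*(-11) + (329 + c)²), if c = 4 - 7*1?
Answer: 12239746236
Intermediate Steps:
c = -3 (c = 4 - 7 = -3)
(-104088 + d(119, 550))*(-1057*(-11) + (329 + c)²) = (-104088 + 378*550)*(-1057*(-11) + (329 - 3)²) = (-104088 + 207900)*(11627 + 326²) = 103812*(11627 + 106276) = 103812*117903 = 12239746236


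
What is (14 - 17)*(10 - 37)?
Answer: 81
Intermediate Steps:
(14 - 17)*(10 - 37) = -3*(-27) = 81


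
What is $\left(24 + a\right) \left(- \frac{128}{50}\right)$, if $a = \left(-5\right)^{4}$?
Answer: $- \frac{41536}{25} \approx -1661.4$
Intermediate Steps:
$a = 625$
$\left(24 + a\right) \left(- \frac{128}{50}\right) = \left(24 + 625\right) \left(- \frac{128}{50}\right) = 649 \left(\left(-128\right) \frac{1}{50}\right) = 649 \left(- \frac{64}{25}\right) = - \frac{41536}{25}$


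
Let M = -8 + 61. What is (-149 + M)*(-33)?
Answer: 3168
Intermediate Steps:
M = 53
(-149 + M)*(-33) = (-149 + 53)*(-33) = -96*(-33) = 3168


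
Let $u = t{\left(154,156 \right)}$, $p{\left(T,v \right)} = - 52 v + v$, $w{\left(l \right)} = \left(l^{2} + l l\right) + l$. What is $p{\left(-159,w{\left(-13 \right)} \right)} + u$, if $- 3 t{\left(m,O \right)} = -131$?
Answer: $- \frac{49594}{3} \approx -16531.0$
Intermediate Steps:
$t{\left(m,O \right)} = \frac{131}{3}$ ($t{\left(m,O \right)} = \left(- \frac{1}{3}\right) \left(-131\right) = \frac{131}{3}$)
$w{\left(l \right)} = l + 2 l^{2}$ ($w{\left(l \right)} = \left(l^{2} + l^{2}\right) + l = 2 l^{2} + l = l + 2 l^{2}$)
$p{\left(T,v \right)} = - 51 v$
$u = \frac{131}{3} \approx 43.667$
$p{\left(-159,w{\left(-13 \right)} \right)} + u = - 51 \left(- 13 \left(1 + 2 \left(-13\right)\right)\right) + \frac{131}{3} = - 51 \left(- 13 \left(1 - 26\right)\right) + \frac{131}{3} = - 51 \left(\left(-13\right) \left(-25\right)\right) + \frac{131}{3} = \left(-51\right) 325 + \frac{131}{3} = -16575 + \frac{131}{3} = - \frac{49594}{3}$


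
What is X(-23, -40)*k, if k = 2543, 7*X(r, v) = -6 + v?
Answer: -116978/7 ≈ -16711.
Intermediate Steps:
X(r, v) = -6/7 + v/7 (X(r, v) = (-6 + v)/7 = -6/7 + v/7)
X(-23, -40)*k = (-6/7 + (⅐)*(-40))*2543 = (-6/7 - 40/7)*2543 = -46/7*2543 = -116978/7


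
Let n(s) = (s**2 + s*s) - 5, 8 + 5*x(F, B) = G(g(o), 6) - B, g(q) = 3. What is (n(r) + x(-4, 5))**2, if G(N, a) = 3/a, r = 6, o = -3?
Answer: 16641/4 ≈ 4160.3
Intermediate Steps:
x(F, B) = -3/2 - B/5 (x(F, B) = -8/5 + (3/6 - B)/5 = -8/5 + (3*(1/6) - B)/5 = -8/5 + (1/2 - B)/5 = -8/5 + (1/10 - B/5) = -3/2 - B/5)
n(s) = -5 + 2*s**2 (n(s) = (s**2 + s**2) - 5 = 2*s**2 - 5 = -5 + 2*s**2)
(n(r) + x(-4, 5))**2 = ((-5 + 2*6**2) + (-3/2 - 1/5*5))**2 = ((-5 + 2*36) + (-3/2 - 1))**2 = ((-5 + 72) - 5/2)**2 = (67 - 5/2)**2 = (129/2)**2 = 16641/4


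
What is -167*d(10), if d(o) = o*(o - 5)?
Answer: -8350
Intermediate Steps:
d(o) = o*(-5 + o)
-167*d(10) = -1670*(-5 + 10) = -1670*5 = -167*50 = -8350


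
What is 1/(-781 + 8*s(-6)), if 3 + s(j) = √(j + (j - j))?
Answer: -805/648409 - 8*I*√6/648409 ≈ -0.0012415 - 3.0222e-5*I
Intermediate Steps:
s(j) = -3 + √j (s(j) = -3 + √(j + (j - j)) = -3 + √(j + 0) = -3 + √j)
1/(-781 + 8*s(-6)) = 1/(-781 + 8*(-3 + √(-6))) = 1/(-781 + 8*(-3 + I*√6)) = 1/(-781 + (-24 + 8*I*√6)) = 1/(-805 + 8*I*√6)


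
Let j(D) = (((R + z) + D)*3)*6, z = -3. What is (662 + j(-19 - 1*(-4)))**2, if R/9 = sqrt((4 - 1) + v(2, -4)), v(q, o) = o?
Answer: 88000 + 109512*I ≈ 88000.0 + 1.0951e+5*I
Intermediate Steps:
R = 9*I (R = 9*sqrt((4 - 1) - 4) = 9*sqrt(3 - 4) = 9*sqrt(-1) = 9*I ≈ 9.0*I)
j(D) = -54 + 18*D + 162*I (j(D) = (((9*I - 3) + D)*3)*6 = (((-3 + 9*I) + D)*3)*6 = ((-3 + D + 9*I)*3)*6 = (-9 + 3*D + 27*I)*6 = -54 + 18*D + 162*I)
(662 + j(-19 - 1*(-4)))**2 = (662 + (-54 + 18*(-19 - 1*(-4)) + 162*I))**2 = (662 + (-54 + 18*(-19 + 4) + 162*I))**2 = (662 + (-54 + 18*(-15) + 162*I))**2 = (662 + (-54 - 270 + 162*I))**2 = (662 + (-324 + 162*I))**2 = (338 + 162*I)**2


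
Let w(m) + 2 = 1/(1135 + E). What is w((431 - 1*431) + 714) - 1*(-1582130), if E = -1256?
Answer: 191437487/121 ≈ 1.5821e+6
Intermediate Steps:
w(m) = -243/121 (w(m) = -2 + 1/(1135 - 1256) = -2 + 1/(-121) = -2 - 1/121 = -243/121)
w((431 - 1*431) + 714) - 1*(-1582130) = -243/121 - 1*(-1582130) = -243/121 + 1582130 = 191437487/121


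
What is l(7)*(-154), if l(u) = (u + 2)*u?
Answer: -9702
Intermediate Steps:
l(u) = u*(2 + u) (l(u) = (2 + u)*u = u*(2 + u))
l(7)*(-154) = (7*(2 + 7))*(-154) = (7*9)*(-154) = 63*(-154) = -9702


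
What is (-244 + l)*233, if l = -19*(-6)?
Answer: -30290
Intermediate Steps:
l = 114
(-244 + l)*233 = (-244 + 114)*233 = -130*233 = -30290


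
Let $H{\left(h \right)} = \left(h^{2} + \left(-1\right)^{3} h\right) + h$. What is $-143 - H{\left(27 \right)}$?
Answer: $-872$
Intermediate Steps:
$H{\left(h \right)} = h^{2}$ ($H{\left(h \right)} = \left(h^{2} - h\right) + h = h^{2}$)
$-143 - H{\left(27 \right)} = -143 - 27^{2} = -143 - 729 = -872$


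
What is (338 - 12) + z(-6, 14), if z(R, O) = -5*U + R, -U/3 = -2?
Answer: 290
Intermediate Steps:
U = 6 (U = -3*(-2) = 6)
z(R, O) = -30 + R (z(R, O) = -5*6 + R = -30 + R)
(338 - 12) + z(-6, 14) = (338 - 12) + (-30 - 6) = 326 - 36 = 290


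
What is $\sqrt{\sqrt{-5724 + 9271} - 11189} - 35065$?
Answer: $-35065 + i \sqrt{11189 - \sqrt{3547}} \approx -35065.0 + 105.5 i$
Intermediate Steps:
$\sqrt{\sqrt{-5724 + 9271} - 11189} - 35065 = \sqrt{\sqrt{3547} - 11189} - 35065 = \sqrt{-11189 + \sqrt{3547}} - 35065 = -35065 + \sqrt{-11189 + \sqrt{3547}}$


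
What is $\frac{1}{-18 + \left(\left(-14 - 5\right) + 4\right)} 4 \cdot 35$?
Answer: $- \frac{140}{33} \approx -4.2424$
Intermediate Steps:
$\frac{1}{-18 + \left(\left(-14 - 5\right) + 4\right)} 4 \cdot 35 = \frac{1}{-18 + \left(-19 + 4\right)} 4 \cdot 35 = \frac{1}{-18 - 15} \cdot 4 \cdot 35 = \frac{1}{-33} \cdot 4 \cdot 35 = \left(- \frac{1}{33}\right) 4 \cdot 35 = \left(- \frac{4}{33}\right) 35 = - \frac{140}{33}$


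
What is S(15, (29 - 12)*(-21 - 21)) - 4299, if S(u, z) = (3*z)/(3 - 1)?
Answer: -5370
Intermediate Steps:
S(u, z) = 3*z/2 (S(u, z) = (3*z)/2 = (3*z)*(1/2) = 3*z/2)
S(15, (29 - 12)*(-21 - 21)) - 4299 = 3*((29 - 12)*(-21 - 21))/2 - 4299 = 3*(17*(-42))/2 - 4299 = (3/2)*(-714) - 4299 = -1071 - 4299 = -5370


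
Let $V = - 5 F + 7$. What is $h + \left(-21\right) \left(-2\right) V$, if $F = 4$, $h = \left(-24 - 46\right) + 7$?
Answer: $-609$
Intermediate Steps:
$h = -63$ ($h = -70 + 7 = -63$)
$V = -13$ ($V = \left(-5\right) 4 + 7 = -20 + 7 = -13$)
$h + \left(-21\right) \left(-2\right) V = -63 + \left(-21\right) \left(-2\right) \left(-13\right) = -63 + 42 \left(-13\right) = -63 - 546 = -609$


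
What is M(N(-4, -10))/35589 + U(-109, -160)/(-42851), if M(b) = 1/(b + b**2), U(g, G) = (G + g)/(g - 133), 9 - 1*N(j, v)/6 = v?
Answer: -31374360392/1209580600284045 ≈ -2.5938e-5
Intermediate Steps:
N(j, v) = 54 - 6*v
U(g, G) = (G + g)/(-133 + g)
M(N(-4, -10))/35589 + U(-109, -160)/(-42851) = (1/((54 - 6*(-10))*(1 + (54 - 6*(-10)))))/35589 + ((-160 - 109)/(-133 - 109))/(-42851) = (1/((54 + 60)*(1 + (54 + 60))))*(1/35589) + (-269/(-242))*(-1/42851) = (1/(114*(1 + 114)))*(1/35589) - 1/242*(-269)*(-1/42851) = ((1/114)/115)*(1/35589) + (269/242)*(-1/42851) = ((1/114)*(1/115))*(1/35589) - 269/10369942 = (1/13110)*(1/35589) - 269/10369942 = 1/466571790 - 269/10369942 = -31374360392/1209580600284045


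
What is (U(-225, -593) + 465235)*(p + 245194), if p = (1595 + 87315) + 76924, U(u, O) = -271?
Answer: 191113222992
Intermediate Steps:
p = 165834 (p = 88910 + 76924 = 165834)
(U(-225, -593) + 465235)*(p + 245194) = (-271 + 465235)*(165834 + 245194) = 464964*411028 = 191113222992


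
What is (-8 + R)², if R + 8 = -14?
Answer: 900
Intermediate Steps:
R = -22 (R = -8 - 14 = -22)
(-8 + R)² = (-8 - 22)² = (-30)² = 900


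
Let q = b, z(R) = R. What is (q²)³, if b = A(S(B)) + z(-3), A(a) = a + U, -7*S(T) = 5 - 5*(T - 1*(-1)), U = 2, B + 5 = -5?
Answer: 34296447249/117649 ≈ 2.9152e+5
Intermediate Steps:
B = -10 (B = -5 - 5 = -10)
S(T) = 5*T/7 (S(T) = -(5 - 5*(T - 1*(-1)))/7 = -(5 - 5*(T + 1))/7 = -(5 - 5*(1 + T))/7 = -(5 + (-5 - 5*T))/7 = -(-5)*T/7 = 5*T/7)
A(a) = 2 + a (A(a) = a + 2 = 2 + a)
b = -57/7 (b = (2 + (5/7)*(-10)) - 3 = (2 - 50/7) - 3 = -36/7 - 3 = -57/7 ≈ -8.1429)
q = -57/7 ≈ -8.1429
(q²)³ = ((-57/7)²)³ = (3249/49)³ = 34296447249/117649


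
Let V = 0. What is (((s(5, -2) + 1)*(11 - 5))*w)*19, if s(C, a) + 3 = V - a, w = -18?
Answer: 0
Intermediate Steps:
s(C, a) = -3 - a (s(C, a) = -3 + (0 - a) = -3 - a)
(((s(5, -2) + 1)*(11 - 5))*w)*19 = ((((-3 - 1*(-2)) + 1)*(11 - 5))*(-18))*19 = ((((-3 + 2) + 1)*6)*(-18))*19 = (((-1 + 1)*6)*(-18))*19 = ((0*6)*(-18))*19 = (0*(-18))*19 = 0*19 = 0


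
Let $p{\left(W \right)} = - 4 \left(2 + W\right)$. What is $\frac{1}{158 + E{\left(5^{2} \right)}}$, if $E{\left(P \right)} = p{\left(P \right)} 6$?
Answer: $- \frac{1}{490} \approx -0.0020408$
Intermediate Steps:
$p{\left(W \right)} = -8 - 4 W$
$E{\left(P \right)} = -48 - 24 P$ ($E{\left(P \right)} = \left(-8 - 4 P\right) 6 = -48 - 24 P$)
$\frac{1}{158 + E{\left(5^{2} \right)}} = \frac{1}{158 - \left(48 + 24 \cdot 5^{2}\right)} = \frac{1}{158 - 648} = \frac{1}{-490} = - \frac{1}{490}$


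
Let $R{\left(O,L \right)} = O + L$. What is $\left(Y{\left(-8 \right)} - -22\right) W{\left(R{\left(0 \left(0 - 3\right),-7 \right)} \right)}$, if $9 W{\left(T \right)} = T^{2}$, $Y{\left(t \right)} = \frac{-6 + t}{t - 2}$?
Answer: $\frac{637}{5} \approx 127.4$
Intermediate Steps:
$Y{\left(t \right)} = \frac{-6 + t}{-2 + t}$
$R{\left(O,L \right)} = L + O$
$W{\left(T \right)} = \frac{T^{2}}{9}$
$\left(Y{\left(-8 \right)} - -22\right) W{\left(R{\left(0 \left(0 - 3\right),-7 \right)} \right)} = \left(\frac{-6 - 8}{-2 - 8} - -22\right) \frac{\left(-7 + 0 \left(0 - 3\right)\right)^{2}}{9} = \left(\frac{1}{-10} \left(-14\right) + 22\right) \frac{\left(-7 + 0 \left(-3\right)\right)^{2}}{9} = \left(\left(- \frac{1}{10}\right) \left(-14\right) + 22\right) \frac{\left(-7 + 0\right)^{2}}{9} = \left(\frac{7}{5} + 22\right) \frac{\left(-7\right)^{2}}{9} = \frac{117 \cdot \frac{1}{9} \cdot 49}{5} = \frac{117}{5} \cdot \frac{49}{9} = \frac{637}{5}$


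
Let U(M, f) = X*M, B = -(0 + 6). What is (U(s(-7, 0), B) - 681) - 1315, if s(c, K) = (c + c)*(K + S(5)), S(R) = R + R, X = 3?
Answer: -2416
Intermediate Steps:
B = -6 (B = -1*6 = -6)
S(R) = 2*R
s(c, K) = 2*c*(10 + K) (s(c, K) = (c + c)*(K + 2*5) = (2*c)*(K + 10) = (2*c)*(10 + K) = 2*c*(10 + K))
U(M, f) = 3*M
(U(s(-7, 0), B) - 681) - 1315 = (3*(2*(-7)*(10 + 0)) - 681) - 1315 = (3*(2*(-7)*10) - 681) - 1315 = (3*(-140) - 681) - 1315 = (-420 - 681) - 1315 = -1101 - 1315 = -2416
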